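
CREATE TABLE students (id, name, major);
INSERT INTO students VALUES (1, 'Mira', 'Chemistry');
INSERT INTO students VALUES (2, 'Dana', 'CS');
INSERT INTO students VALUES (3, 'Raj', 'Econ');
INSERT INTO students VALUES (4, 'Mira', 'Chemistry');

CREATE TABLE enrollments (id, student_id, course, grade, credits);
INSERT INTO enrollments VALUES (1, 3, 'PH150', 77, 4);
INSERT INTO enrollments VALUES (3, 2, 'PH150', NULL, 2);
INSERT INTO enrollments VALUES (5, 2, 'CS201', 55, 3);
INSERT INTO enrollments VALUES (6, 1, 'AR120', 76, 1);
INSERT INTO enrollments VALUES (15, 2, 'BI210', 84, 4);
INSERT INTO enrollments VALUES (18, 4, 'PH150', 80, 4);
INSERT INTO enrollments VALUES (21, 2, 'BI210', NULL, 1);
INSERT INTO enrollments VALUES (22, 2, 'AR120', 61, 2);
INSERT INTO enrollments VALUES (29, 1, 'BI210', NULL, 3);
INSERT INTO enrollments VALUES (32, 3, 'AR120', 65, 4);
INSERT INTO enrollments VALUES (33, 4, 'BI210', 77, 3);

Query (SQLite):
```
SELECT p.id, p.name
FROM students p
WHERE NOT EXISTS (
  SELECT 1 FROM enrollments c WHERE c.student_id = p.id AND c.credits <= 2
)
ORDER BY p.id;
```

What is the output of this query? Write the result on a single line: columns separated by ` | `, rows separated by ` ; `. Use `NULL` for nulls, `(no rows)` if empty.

For each students row, check whether any enrollments with matching student_id has credits <= 2.
Keep rows where that is false.

3 | Raj ; 4 | Mira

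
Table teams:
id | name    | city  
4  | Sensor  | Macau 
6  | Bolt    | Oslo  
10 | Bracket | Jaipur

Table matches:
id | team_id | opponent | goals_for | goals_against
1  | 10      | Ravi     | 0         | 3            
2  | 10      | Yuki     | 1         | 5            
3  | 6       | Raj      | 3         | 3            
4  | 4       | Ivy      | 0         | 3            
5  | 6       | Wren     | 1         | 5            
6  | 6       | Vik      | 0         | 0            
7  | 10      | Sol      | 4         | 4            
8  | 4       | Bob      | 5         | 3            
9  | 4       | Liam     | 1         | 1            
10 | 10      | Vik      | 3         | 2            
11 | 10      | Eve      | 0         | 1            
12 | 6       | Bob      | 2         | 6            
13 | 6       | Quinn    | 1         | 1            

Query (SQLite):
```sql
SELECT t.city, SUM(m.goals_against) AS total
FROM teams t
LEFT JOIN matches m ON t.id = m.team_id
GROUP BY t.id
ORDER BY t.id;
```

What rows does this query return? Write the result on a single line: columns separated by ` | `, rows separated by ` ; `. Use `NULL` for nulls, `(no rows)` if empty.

Macau | 7 ; Oslo | 15 ; Jaipur | 15

LEFT JOIN keeps every teams row; unmatched ones get NULL for matches columns.
Group by teams.id and compute SUM(m.goals_against). SUM over an all-NULL group is NULL.
  4: ids {4, 8, 9} → SUM(m.goals_against)=7
  6: ids {3, 5, 6, 12, 13} → SUM(m.goals_against)=15
  10: ids {1, 2, 7, 10, 11} → SUM(m.goals_against)=15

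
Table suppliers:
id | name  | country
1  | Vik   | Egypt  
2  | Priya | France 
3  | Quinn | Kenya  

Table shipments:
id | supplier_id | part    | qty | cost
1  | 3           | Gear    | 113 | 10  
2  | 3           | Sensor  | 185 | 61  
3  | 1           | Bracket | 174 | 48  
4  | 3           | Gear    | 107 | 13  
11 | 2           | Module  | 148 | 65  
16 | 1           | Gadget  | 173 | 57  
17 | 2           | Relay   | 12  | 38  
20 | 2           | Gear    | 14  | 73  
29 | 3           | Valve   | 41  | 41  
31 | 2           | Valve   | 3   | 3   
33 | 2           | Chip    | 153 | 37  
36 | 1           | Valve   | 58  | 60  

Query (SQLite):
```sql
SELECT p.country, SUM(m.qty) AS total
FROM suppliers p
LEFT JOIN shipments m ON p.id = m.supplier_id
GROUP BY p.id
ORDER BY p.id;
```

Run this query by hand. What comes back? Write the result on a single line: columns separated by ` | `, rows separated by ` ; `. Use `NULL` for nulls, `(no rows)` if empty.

LEFT JOIN keeps every suppliers row; unmatched ones get NULL for shipments columns.
Group by suppliers.id and compute SUM(m.qty). SUM over an all-NULL group is NULL.
  1: ids {3, 16, 36} → SUM(m.qty)=405
  2: ids {11, 17, 20, 31, 33} → SUM(m.qty)=330
  3: ids {1, 2, 4, 29} → SUM(m.qty)=446

Egypt | 405 ; France | 330 ; Kenya | 446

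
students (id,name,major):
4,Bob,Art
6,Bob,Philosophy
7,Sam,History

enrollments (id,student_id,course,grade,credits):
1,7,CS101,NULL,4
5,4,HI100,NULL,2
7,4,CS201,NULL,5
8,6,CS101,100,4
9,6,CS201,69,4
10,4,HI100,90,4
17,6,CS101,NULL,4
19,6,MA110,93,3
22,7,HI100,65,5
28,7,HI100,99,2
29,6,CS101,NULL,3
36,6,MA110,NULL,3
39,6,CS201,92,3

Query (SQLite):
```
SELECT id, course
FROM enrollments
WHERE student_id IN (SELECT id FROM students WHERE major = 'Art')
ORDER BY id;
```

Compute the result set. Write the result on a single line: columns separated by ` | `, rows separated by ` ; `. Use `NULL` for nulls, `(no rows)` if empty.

Inner query: students.id where major = 'Art'.
Outer: keep enrollments rows whose student_id is in that set.
Inner query → {4}

5 | HI100 ; 7 | CS201 ; 10 | HI100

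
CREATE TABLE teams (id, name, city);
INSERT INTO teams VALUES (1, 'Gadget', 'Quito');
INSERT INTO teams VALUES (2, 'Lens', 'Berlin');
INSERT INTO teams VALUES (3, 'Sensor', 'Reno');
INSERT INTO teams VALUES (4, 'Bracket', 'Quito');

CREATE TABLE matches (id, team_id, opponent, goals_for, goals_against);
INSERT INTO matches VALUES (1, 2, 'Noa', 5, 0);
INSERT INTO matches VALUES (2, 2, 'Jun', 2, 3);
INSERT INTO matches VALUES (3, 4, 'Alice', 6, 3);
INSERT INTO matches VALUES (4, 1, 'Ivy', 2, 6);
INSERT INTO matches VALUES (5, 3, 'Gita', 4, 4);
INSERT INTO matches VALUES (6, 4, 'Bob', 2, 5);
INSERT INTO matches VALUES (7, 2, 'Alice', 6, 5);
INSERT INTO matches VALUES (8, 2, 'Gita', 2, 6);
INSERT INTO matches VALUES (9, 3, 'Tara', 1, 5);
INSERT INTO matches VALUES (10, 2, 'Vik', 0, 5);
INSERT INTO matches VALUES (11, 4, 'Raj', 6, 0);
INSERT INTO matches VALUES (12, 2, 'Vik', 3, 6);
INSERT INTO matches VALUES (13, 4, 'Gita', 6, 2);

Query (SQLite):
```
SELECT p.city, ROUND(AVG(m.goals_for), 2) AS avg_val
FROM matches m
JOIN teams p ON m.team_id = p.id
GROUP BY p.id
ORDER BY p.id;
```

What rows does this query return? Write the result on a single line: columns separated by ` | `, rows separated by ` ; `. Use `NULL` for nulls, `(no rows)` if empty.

Quito | 2 ; Berlin | 3 ; Reno | 2.5 ; Quito | 5

Join each matches row to its teams via team_id.
Group joined rows by teams.id; compute ROUND(AVG(m.goals_for), 2) per group.
  1: ids {4} → ROUND(AVG(m.goals_for), 2)=2
  2: ids {1, 2, 7, 8, 10, 12} → ROUND(AVG(m.goals_for), 2)=3
  3: ids {5, 9} → ROUND(AVG(m.goals_for), 2)=2.5
  4: ids {3, 6, 11, 13} → ROUND(AVG(m.goals_for), 2)=5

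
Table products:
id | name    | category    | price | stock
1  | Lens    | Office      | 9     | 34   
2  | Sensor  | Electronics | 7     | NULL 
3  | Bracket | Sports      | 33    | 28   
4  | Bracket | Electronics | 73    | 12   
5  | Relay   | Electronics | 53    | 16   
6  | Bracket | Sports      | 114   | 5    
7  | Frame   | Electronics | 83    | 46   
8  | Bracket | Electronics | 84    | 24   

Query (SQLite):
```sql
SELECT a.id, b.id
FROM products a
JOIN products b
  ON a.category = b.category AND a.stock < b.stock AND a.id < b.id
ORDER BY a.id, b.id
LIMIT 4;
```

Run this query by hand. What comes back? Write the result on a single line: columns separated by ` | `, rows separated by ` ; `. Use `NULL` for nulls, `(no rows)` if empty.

4 | 5 ; 4 | 7 ; 4 | 8 ; 5 | 7

Pairs (a,b) with same category, a.stock < b.stock, a.id < b.id.
category groups: Electronics:{2,4,5,7,8} Office:{1} Sports:{3,6}
Ordered by (a.id, b.id); first 4.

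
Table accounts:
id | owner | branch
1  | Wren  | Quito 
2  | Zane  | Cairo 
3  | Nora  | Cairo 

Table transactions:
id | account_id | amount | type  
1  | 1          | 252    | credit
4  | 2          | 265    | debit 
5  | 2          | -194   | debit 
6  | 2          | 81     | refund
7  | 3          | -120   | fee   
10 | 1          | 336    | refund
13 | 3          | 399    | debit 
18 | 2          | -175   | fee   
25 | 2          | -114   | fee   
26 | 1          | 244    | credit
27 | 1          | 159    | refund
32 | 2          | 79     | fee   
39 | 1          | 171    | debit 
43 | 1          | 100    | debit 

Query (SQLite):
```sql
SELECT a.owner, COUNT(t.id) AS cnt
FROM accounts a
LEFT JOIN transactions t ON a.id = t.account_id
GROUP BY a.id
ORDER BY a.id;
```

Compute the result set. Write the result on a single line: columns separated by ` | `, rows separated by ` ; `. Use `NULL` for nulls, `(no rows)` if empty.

Wren | 6 ; Zane | 6 ; Nora | 2

LEFT JOIN keeps every accounts row; unmatched ones get NULL for transactions columns.
Group by accounts.id and compute COUNT(t.id). COUNT(col) of an all-NULL group is 0.
  1: ids {1, 10, 26, 27, 39, 43} → COUNT(t.id)=6
  2: ids {4, 5, 6, 18, 25, 32} → COUNT(t.id)=6
  3: ids {7, 13} → COUNT(t.id)=2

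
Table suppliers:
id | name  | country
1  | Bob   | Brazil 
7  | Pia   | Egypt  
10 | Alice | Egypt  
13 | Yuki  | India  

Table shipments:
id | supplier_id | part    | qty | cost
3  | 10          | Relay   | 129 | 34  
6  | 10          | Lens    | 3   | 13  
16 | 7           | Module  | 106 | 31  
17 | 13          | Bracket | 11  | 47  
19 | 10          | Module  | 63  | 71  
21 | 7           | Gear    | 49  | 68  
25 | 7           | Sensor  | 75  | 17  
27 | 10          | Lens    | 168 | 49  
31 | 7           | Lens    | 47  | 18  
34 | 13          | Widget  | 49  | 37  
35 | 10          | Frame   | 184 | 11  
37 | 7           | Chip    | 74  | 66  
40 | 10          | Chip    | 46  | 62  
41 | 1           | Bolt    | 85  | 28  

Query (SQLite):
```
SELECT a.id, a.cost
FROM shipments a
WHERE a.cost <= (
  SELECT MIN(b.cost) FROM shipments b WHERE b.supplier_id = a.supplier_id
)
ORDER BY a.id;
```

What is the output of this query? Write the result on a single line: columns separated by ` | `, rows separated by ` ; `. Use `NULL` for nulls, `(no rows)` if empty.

25 | 17 ; 34 | 37 ; 35 | 11 ; 41 | 28

For each shipments row a, compute MIN(cost) over rows sharing a.supplier_id.
Keep row a if a.cost <= that per-group MIN.
  supplier_id=1: MIN(cost) = 28
  supplier_id=7: MIN(cost) = 17
  supplier_id=10: MIN(cost) = 11
  supplier_id=13: MIN(cost) = 37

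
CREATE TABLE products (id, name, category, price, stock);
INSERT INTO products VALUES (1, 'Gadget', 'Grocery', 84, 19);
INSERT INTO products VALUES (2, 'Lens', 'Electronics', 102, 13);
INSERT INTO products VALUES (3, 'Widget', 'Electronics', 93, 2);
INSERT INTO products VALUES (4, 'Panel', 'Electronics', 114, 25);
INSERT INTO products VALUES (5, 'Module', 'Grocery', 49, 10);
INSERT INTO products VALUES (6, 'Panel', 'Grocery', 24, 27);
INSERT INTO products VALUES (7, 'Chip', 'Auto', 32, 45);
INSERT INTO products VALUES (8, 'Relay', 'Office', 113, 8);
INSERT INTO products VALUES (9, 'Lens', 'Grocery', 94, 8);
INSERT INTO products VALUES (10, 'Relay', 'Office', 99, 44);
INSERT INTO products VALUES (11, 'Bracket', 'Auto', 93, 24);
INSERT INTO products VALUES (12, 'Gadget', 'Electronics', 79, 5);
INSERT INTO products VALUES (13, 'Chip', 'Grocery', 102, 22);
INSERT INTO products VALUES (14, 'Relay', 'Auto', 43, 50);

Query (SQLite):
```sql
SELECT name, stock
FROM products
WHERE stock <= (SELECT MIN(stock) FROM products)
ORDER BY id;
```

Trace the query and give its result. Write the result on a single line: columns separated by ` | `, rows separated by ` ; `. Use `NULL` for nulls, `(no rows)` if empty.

Widget | 2

Scalar subquery: MIN(stock) over all products rows = 2.
Keep rows where stock <= that value.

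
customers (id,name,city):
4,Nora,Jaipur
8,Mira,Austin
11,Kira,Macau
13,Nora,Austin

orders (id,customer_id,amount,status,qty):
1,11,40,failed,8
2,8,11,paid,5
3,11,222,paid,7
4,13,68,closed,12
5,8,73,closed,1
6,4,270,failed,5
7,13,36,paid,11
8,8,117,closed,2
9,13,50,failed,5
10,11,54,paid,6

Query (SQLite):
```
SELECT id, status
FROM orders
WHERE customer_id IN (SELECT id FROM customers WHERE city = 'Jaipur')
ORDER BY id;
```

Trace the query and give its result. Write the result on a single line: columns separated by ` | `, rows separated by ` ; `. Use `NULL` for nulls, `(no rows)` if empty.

6 | failed

Inner query: customers.id where city = 'Jaipur'.
Outer: keep orders rows whose customer_id is in that set.
Inner query → {4}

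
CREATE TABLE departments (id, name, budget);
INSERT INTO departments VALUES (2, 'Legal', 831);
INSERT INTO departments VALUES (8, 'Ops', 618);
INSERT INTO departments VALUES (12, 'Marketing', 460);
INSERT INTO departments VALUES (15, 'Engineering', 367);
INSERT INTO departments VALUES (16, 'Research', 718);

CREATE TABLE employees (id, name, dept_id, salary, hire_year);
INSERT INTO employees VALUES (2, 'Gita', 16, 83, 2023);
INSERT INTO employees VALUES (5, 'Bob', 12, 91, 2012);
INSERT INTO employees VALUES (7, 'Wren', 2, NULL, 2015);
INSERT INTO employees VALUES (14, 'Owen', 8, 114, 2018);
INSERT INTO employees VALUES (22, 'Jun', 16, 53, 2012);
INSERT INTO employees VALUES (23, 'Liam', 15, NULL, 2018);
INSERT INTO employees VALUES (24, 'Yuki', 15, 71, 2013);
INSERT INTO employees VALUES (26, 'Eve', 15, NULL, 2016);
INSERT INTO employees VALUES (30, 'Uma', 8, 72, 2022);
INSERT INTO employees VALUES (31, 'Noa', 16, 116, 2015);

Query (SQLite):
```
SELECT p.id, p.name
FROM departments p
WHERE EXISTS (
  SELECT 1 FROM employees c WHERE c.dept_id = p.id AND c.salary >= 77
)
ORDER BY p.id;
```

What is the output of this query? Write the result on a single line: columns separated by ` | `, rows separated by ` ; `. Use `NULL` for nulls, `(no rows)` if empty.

8 | Ops ; 12 | Marketing ; 16 | Research

For each departments row, check whether any employees with matching dept_id has salary >= 77.
Keep rows where that is true.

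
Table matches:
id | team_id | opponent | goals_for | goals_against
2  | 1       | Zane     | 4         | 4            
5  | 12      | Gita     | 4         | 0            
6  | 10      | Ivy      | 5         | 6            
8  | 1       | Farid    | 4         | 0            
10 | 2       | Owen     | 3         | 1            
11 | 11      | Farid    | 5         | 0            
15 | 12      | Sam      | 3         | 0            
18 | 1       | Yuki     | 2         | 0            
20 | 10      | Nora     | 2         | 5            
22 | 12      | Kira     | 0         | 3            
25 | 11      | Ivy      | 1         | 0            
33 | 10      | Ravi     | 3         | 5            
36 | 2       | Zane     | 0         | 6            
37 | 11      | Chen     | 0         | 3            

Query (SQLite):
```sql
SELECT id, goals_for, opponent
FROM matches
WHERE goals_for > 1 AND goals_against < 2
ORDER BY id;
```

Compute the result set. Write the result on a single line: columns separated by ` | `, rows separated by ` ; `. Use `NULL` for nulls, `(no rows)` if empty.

goals_for > 1: ids {2, 5, 6, 8, 10, 11, 15, 18, 20, 33}
goals_against < 2: ids {5, 8, 10, 11, 15, 18, 25}
Combine with AND.

5 | 4 | Gita ; 8 | 4 | Farid ; 10 | 3 | Owen ; 11 | 5 | Farid ; 15 | 3 | Sam ; 18 | 2 | Yuki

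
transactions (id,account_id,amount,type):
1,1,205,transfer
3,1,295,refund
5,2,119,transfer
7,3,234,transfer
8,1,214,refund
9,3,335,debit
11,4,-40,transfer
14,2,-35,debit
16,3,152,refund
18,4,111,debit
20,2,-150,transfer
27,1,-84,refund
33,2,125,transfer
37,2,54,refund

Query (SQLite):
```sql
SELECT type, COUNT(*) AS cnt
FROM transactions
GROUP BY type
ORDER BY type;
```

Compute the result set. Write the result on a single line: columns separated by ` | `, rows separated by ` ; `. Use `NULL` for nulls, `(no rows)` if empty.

debit | 3 ; refund | 5 ; transfer | 6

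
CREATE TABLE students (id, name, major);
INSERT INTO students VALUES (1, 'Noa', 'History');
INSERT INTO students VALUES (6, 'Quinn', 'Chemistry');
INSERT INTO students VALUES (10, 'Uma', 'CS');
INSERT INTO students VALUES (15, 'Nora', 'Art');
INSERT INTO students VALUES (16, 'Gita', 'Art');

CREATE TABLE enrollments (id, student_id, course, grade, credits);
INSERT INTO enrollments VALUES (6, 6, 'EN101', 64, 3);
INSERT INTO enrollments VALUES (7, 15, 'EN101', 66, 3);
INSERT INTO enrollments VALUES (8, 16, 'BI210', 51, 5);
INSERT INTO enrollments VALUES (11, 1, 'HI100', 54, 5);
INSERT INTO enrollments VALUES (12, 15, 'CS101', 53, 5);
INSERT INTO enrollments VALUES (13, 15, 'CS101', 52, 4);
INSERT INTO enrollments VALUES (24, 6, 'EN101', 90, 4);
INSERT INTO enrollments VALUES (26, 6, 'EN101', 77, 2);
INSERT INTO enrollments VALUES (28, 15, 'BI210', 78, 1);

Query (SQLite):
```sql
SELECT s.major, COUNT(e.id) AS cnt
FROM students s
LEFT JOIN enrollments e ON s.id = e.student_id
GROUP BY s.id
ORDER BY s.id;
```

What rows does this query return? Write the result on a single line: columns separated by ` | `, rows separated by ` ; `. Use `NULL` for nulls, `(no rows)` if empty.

History | 1 ; Chemistry | 3 ; CS | 0 ; Art | 4 ; Art | 1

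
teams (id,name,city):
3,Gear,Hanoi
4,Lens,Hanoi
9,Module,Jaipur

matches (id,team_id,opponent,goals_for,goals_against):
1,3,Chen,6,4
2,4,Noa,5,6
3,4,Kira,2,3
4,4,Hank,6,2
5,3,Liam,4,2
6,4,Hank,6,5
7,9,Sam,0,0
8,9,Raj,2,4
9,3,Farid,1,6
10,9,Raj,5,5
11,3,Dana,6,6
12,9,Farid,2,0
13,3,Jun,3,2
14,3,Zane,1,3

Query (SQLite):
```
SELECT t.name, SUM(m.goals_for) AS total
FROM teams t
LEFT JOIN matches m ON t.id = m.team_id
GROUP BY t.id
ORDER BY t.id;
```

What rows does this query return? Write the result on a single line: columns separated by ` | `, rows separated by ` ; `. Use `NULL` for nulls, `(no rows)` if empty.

Gear | 21 ; Lens | 19 ; Module | 9

LEFT JOIN keeps every teams row; unmatched ones get NULL for matches columns.
Group by teams.id and compute SUM(m.goals_for). SUM over an all-NULL group is NULL.
  3: ids {1, 5, 9, 11, 13, 14} → SUM(m.goals_for)=21
  4: ids {2, 3, 4, 6} → SUM(m.goals_for)=19
  9: ids {7, 8, 10, 12} → SUM(m.goals_for)=9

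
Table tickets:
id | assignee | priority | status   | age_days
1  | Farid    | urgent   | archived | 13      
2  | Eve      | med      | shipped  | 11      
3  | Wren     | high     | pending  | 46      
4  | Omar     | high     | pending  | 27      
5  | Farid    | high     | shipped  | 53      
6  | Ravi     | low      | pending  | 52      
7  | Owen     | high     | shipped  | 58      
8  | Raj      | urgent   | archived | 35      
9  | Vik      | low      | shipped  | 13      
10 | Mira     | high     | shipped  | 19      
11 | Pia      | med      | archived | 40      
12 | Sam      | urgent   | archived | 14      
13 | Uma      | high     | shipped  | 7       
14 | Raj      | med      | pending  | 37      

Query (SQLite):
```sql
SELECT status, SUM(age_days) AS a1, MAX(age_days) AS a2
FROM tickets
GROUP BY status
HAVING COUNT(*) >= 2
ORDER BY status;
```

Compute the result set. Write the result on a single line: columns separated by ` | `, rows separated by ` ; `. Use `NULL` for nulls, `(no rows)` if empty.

Group tickets by status.
Per group compute: SUM(age_days), MAX(age_days).
HAVING: drop groups with fewer than 2 rows.
  archived: ids {1, 8, 11, 12} → SUM(age_days)=102, MAX(age_days)=40
  pending: ids {3, 4, 6, 14} → SUM(age_days)=162, MAX(age_days)=52
  shipped: ids {2, 5, 7, 9, 10, 13} → SUM(age_days)=161, MAX(age_days)=58

archived | 102 | 40 ; pending | 162 | 52 ; shipped | 161 | 58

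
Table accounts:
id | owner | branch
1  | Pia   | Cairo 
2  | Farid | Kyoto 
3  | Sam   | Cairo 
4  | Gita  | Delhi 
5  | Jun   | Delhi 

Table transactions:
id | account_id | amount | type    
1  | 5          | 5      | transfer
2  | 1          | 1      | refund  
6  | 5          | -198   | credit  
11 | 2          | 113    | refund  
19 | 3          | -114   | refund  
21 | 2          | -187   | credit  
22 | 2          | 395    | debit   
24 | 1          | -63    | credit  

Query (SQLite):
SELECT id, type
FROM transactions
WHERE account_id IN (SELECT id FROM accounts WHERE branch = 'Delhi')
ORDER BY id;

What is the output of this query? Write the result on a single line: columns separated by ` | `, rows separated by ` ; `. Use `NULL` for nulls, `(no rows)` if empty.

Inner query: accounts.id where branch = 'Delhi'.
Outer: keep transactions rows whose account_id is in that set.
Inner query → {4, 5}

1 | transfer ; 6 | credit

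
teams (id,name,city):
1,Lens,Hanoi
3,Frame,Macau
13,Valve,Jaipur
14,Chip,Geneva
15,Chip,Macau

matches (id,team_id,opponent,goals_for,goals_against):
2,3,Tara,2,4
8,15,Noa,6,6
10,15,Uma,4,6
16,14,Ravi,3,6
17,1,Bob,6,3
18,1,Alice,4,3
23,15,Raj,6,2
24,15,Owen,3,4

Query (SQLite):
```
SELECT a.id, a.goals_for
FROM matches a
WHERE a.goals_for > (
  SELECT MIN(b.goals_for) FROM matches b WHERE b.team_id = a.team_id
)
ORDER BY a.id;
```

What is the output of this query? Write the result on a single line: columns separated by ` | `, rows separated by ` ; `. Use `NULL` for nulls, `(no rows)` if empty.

8 | 6 ; 10 | 4 ; 17 | 6 ; 23 | 6

For each matches row a, compute MIN(goals_for) over rows sharing a.team_id.
Keep row a if a.goals_for > that per-group MIN.
  team_id=1: MIN(goals_for) = 4
  team_id=3: MIN(goals_for) = 2
  team_id=14: MIN(goals_for) = 3
  team_id=15: MIN(goals_for) = 3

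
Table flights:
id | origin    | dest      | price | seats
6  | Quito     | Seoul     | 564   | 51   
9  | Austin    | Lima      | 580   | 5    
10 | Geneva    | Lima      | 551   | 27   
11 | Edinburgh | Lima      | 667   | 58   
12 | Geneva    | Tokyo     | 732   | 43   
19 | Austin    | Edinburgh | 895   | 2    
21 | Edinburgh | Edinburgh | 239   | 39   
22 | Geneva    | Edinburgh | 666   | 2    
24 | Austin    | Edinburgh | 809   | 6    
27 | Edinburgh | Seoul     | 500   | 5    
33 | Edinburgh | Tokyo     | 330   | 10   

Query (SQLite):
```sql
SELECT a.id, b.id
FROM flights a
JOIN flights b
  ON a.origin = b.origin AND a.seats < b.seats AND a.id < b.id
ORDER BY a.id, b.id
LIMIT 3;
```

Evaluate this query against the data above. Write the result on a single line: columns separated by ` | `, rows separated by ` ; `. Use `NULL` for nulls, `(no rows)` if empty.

9 | 24 ; 10 | 12 ; 19 | 24

Pairs (a,b) with same origin, a.seats < b.seats, a.id < b.id.
origin groups: Austin:{9,19,24} Edinburgh:{11,21,27,33} Geneva:{10,12,22} Quito:{6}
Ordered by (a.id, b.id); first 3.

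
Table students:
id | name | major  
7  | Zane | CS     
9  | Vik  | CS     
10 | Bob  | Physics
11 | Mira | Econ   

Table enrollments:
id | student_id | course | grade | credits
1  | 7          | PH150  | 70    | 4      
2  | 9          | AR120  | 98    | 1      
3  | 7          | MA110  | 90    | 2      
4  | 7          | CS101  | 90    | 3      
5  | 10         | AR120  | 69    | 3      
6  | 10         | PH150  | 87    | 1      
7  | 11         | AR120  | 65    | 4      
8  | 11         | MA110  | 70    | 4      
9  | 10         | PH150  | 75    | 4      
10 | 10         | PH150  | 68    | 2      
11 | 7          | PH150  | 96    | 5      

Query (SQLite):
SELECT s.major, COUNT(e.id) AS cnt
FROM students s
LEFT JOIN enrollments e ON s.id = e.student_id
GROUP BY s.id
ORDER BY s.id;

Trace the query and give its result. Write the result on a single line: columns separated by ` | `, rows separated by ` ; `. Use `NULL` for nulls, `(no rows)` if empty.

LEFT JOIN keeps every students row; unmatched ones get NULL for enrollments columns.
Group by students.id and compute COUNT(e.id). COUNT(col) of an all-NULL group is 0.
  7: ids {1, 3, 4, 11} → COUNT(e.id)=4
  9: ids {2} → COUNT(e.id)=1
  10: ids {5, 6, 9, 10} → COUNT(e.id)=4
  11: ids {7, 8} → COUNT(e.id)=2

CS | 4 ; CS | 1 ; Physics | 4 ; Econ | 2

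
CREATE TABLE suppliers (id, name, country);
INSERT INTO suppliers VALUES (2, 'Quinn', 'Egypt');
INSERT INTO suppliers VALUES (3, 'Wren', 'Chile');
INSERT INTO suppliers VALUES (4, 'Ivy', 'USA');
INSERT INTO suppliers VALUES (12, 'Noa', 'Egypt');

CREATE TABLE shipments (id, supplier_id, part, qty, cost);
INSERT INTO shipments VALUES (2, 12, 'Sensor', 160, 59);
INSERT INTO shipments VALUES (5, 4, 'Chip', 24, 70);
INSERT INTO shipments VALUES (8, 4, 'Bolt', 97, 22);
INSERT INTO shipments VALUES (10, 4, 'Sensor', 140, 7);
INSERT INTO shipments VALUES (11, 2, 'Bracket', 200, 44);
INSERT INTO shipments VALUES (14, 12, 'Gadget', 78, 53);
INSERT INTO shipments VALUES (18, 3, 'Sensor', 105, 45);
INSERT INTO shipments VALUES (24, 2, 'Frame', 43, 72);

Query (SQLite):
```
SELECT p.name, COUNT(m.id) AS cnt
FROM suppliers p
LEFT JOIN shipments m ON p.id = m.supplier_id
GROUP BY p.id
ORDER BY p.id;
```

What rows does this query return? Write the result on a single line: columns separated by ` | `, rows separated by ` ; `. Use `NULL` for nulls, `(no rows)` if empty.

Quinn | 2 ; Wren | 1 ; Ivy | 3 ; Noa | 2

LEFT JOIN keeps every suppliers row; unmatched ones get NULL for shipments columns.
Group by suppliers.id and compute COUNT(m.id). COUNT(col) of an all-NULL group is 0.
  2: ids {11, 24} → COUNT(m.id)=2
  3: ids {18} → COUNT(m.id)=1
  4: ids {5, 8, 10} → COUNT(m.id)=3
  12: ids {2, 14} → COUNT(m.id)=2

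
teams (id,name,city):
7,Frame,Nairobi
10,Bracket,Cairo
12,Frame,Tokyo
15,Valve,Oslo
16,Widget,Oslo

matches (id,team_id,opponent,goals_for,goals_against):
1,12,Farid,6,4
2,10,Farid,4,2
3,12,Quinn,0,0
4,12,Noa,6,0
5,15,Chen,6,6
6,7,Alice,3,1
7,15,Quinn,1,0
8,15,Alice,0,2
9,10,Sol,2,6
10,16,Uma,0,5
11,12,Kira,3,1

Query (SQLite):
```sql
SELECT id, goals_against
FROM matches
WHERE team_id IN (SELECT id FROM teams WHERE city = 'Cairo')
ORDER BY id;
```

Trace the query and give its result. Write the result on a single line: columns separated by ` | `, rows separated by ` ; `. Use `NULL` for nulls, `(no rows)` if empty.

Inner query: teams.id where city = 'Cairo'.
Outer: keep matches rows whose team_id is in that set.
Inner query → {10}

2 | 2 ; 9 | 6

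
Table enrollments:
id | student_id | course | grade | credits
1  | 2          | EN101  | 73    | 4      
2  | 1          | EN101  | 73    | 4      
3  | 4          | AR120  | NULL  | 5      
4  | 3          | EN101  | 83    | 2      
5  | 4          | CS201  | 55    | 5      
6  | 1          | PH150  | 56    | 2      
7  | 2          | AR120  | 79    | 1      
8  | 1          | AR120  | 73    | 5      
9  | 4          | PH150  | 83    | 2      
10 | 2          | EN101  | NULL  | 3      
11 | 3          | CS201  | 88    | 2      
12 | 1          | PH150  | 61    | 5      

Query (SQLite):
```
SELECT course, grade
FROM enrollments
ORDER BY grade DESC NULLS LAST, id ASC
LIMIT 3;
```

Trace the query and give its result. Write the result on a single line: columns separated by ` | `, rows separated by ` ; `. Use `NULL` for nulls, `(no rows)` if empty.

Sort by grade desc, tiebreak id asc: (88, id=11), (83, id=4), (83, id=9), (79, id=7), (73, id=1), (73, id=2) …. Take first 3.
NULLS LAST: NULL grade rows go after all non-NULL rows (among themselves ordered by id asc).

CS201 | 88 ; EN101 | 83 ; PH150 | 83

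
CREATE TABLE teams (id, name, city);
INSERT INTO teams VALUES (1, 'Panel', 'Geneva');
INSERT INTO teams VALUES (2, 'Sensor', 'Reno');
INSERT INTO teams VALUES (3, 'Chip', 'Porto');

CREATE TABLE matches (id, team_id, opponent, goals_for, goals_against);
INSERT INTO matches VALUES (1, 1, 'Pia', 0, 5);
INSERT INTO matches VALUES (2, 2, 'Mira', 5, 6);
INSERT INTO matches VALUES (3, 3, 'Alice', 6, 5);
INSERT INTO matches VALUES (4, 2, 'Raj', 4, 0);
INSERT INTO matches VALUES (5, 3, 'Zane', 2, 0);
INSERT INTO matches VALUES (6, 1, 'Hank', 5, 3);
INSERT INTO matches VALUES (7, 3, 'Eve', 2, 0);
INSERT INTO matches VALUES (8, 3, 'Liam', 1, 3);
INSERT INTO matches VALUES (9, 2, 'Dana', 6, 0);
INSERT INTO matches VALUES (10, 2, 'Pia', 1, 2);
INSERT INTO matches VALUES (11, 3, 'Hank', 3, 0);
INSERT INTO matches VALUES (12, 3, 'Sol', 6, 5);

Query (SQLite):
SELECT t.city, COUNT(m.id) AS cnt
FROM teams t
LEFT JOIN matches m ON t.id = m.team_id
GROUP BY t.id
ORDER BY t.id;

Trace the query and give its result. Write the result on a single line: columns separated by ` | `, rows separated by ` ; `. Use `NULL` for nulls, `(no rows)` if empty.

Geneva | 2 ; Reno | 4 ; Porto | 6

LEFT JOIN keeps every teams row; unmatched ones get NULL for matches columns.
Group by teams.id and compute COUNT(m.id). COUNT(col) of an all-NULL group is 0.
  1: ids {1, 6} → COUNT(m.id)=2
  2: ids {2, 4, 9, 10} → COUNT(m.id)=4
  3: ids {3, 5, 7, 8, 11, 12} → COUNT(m.id)=6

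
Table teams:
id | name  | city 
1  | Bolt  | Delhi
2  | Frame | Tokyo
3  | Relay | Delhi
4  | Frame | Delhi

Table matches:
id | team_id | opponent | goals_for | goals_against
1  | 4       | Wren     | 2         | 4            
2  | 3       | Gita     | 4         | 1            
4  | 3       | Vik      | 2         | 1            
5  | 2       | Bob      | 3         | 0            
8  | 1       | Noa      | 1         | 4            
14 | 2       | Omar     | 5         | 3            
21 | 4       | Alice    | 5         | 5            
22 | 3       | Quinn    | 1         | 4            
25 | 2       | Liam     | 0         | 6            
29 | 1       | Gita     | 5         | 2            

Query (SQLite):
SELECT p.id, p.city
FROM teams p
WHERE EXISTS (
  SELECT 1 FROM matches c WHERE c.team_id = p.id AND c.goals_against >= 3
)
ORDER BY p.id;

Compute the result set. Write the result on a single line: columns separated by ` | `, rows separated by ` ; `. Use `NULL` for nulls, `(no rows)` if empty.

For each teams row, check whether any matches with matching team_id has goals_against >= 3.
Keep rows where that is true.

1 | Delhi ; 2 | Tokyo ; 3 | Delhi ; 4 | Delhi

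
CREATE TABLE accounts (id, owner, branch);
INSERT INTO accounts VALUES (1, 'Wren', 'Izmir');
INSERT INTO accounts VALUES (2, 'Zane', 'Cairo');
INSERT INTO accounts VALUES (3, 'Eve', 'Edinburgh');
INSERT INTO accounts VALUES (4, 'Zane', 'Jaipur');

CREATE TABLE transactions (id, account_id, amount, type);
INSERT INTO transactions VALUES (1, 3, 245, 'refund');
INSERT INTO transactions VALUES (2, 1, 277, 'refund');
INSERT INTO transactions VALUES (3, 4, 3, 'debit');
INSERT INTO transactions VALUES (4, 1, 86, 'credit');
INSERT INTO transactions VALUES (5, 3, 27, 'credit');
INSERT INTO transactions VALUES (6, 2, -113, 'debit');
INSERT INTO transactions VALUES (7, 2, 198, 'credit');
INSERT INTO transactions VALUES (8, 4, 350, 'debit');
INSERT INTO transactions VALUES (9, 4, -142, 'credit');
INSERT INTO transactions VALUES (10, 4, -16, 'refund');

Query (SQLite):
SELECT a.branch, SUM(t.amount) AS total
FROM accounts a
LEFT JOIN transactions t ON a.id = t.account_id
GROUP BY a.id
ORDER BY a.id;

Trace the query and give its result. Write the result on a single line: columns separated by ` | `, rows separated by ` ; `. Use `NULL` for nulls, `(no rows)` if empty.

Izmir | 363 ; Cairo | 85 ; Edinburgh | 272 ; Jaipur | 195

LEFT JOIN keeps every accounts row; unmatched ones get NULL for transactions columns.
Group by accounts.id and compute SUM(t.amount). SUM over an all-NULL group is NULL.
  1: ids {2, 4} → SUM(t.amount)=363
  2: ids {6, 7} → SUM(t.amount)=85
  3: ids {1, 5} → SUM(t.amount)=272
  4: ids {3, 8, 9, 10} → SUM(t.amount)=195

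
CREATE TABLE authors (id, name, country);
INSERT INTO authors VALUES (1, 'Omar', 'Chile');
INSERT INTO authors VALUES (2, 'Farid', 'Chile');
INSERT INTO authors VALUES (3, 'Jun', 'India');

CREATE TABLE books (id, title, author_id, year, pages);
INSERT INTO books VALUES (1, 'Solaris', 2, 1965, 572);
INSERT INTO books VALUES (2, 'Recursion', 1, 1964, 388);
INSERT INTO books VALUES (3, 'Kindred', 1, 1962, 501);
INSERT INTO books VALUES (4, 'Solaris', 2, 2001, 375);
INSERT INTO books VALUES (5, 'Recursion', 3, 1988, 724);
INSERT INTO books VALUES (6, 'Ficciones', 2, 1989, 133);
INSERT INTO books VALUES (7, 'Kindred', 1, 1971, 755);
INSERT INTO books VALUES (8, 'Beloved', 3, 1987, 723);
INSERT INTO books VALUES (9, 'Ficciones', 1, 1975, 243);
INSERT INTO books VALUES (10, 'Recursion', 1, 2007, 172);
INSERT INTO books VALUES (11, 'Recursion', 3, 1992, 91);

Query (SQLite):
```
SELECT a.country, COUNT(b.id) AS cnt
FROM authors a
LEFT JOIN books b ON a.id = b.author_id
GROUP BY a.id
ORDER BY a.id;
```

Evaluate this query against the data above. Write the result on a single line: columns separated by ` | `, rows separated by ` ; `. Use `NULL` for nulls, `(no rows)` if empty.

LEFT JOIN keeps every authors row; unmatched ones get NULL for books columns.
Group by authors.id and compute COUNT(b.id). COUNT(col) of an all-NULL group is 0.
  1: ids {2, 3, 7, 9, 10} → COUNT(b.id)=5
  2: ids {1, 4, 6} → COUNT(b.id)=3
  3: ids {5, 8, 11} → COUNT(b.id)=3

Chile | 5 ; Chile | 3 ; India | 3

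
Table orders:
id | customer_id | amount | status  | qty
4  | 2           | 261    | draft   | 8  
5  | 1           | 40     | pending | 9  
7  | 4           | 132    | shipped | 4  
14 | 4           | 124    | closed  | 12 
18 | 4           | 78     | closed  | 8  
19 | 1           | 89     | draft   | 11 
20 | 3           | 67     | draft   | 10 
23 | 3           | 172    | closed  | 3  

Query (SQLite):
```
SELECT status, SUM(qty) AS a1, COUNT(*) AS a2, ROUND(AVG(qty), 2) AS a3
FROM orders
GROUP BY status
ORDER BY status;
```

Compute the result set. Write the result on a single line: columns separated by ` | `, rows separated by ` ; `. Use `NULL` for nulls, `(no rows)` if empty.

closed | 23 | 3 | 7.67 ; draft | 29 | 3 | 9.67 ; pending | 9 | 1 | 9 ; shipped | 4 | 1 | 4

Group orders by status.
Per group compute: SUM(qty), COUNT(*), ROUND(AVG(qty), 2).
  closed: ids {14, 18, 23} → SUM(qty)=23, COUNT(*)=3, ROUND(AVG(qty), 2)=7.67
  draft: ids {4, 19, 20} → SUM(qty)=29, COUNT(*)=3, ROUND(AVG(qty), 2)=9.67
  pending: ids {5} → SUM(qty)=9, COUNT(*)=1, ROUND(AVG(qty), 2)=9
  shipped: ids {7} → SUM(qty)=4, COUNT(*)=1, ROUND(AVG(qty), 2)=4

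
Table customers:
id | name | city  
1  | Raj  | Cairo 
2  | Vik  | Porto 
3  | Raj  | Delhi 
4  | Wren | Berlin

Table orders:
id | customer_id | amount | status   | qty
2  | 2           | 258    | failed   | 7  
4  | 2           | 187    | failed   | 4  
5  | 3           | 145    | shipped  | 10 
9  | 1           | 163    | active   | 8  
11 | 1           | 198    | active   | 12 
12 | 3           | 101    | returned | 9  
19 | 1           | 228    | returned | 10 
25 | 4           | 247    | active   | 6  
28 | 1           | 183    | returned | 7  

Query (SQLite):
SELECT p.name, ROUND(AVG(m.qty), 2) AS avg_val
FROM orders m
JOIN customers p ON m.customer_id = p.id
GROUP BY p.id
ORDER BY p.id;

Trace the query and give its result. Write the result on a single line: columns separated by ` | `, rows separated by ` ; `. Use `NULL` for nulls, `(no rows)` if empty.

Raj | 9.25 ; Vik | 5.5 ; Raj | 9.5 ; Wren | 6

Join each orders row to its customers via customer_id.
Group joined rows by customers.id; compute ROUND(AVG(m.qty), 2) per group.
  1: ids {9, 11, 19, 28} → ROUND(AVG(m.qty), 2)=9.25
  2: ids {2, 4} → ROUND(AVG(m.qty), 2)=5.5
  3: ids {5, 12} → ROUND(AVG(m.qty), 2)=9.5
  4: ids {25} → ROUND(AVG(m.qty), 2)=6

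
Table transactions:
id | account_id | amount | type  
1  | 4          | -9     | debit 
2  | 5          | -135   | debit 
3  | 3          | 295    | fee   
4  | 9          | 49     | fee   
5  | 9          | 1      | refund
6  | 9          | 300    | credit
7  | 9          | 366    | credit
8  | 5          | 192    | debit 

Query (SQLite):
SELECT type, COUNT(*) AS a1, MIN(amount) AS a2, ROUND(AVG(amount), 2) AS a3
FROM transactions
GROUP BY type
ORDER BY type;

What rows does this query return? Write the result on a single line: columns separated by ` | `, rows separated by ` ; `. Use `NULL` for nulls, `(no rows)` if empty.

Group transactions by type.
Per group compute: COUNT(*), MIN(amount), ROUND(AVG(amount), 2).
  credit: ids {6, 7} → COUNT(*)=2, MIN(amount)=300, ROUND(AVG(amount), 2)=333
  debit: ids {1, 2, 8} → COUNT(*)=3, MIN(amount)=-135, ROUND(AVG(amount), 2)=16
  fee: ids {3, 4} → COUNT(*)=2, MIN(amount)=49, ROUND(AVG(amount), 2)=172
  refund: ids {5} → COUNT(*)=1, MIN(amount)=1, ROUND(AVG(amount), 2)=1

credit | 2 | 300 | 333 ; debit | 3 | -135 | 16 ; fee | 2 | 49 | 172 ; refund | 1 | 1 | 1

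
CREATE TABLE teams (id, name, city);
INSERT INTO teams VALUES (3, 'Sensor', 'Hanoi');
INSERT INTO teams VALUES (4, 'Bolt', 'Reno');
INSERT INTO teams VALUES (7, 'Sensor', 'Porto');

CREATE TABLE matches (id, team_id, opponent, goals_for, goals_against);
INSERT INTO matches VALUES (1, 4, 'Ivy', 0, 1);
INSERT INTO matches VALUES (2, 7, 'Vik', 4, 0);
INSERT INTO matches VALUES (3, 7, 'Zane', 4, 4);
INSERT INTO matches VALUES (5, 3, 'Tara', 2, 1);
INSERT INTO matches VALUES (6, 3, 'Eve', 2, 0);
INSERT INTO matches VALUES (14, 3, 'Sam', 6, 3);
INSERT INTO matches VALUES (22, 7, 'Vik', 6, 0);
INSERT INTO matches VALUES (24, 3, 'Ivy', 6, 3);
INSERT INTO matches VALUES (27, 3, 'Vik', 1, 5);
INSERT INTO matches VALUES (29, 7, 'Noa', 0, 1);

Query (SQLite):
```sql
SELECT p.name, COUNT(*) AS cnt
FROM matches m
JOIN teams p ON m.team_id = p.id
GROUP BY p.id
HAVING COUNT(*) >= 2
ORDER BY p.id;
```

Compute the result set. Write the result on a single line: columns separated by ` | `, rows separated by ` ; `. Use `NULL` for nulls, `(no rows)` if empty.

Join each matches row to its teams via team_id.
Group joined rows by teams.id; compute COUNT(*) per group.
HAVING: keep groups with count ≥ 2.
  3: ids {5, 6, 14, 24, 27} → COUNT(*)=5
  4: ids {1} → COUNT(*)=1
  7: ids {2, 3, 22, 29} → COUNT(*)=4

Sensor | 5 ; Sensor | 4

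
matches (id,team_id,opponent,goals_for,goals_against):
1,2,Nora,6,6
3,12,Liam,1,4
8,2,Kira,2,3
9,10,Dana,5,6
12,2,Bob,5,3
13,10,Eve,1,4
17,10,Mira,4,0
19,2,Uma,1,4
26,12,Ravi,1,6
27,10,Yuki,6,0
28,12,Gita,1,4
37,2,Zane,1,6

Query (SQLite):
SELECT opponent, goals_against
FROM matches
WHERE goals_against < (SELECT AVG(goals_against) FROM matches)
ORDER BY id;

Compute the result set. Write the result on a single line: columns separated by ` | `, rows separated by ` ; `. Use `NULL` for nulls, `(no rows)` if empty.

Scalar subquery: AVG(goals_against) over all matches rows = 3.833333 (≈; comparison uses full precision).
Keep rows where goals_against < that value.

Kira | 3 ; Bob | 3 ; Mira | 0 ; Yuki | 0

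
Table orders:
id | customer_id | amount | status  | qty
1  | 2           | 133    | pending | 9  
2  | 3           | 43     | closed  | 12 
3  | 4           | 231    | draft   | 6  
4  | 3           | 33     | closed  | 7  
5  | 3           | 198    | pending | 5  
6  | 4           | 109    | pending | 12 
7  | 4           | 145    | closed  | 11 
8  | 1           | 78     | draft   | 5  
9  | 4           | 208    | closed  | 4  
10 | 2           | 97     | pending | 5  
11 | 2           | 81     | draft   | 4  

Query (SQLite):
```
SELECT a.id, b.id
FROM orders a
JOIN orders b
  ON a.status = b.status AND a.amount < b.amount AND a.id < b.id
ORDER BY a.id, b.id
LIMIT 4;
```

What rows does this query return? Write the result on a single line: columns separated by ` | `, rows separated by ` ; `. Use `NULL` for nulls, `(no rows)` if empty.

Pairs (a,b) with same status, a.amount < b.amount, a.id < b.id.
status groups: closed:{2,4,7,9} draft:{3,8,11} pending:{1,5,6,10}
Ordered by (a.id, b.id); first 4.

1 | 5 ; 2 | 7 ; 2 | 9 ; 4 | 7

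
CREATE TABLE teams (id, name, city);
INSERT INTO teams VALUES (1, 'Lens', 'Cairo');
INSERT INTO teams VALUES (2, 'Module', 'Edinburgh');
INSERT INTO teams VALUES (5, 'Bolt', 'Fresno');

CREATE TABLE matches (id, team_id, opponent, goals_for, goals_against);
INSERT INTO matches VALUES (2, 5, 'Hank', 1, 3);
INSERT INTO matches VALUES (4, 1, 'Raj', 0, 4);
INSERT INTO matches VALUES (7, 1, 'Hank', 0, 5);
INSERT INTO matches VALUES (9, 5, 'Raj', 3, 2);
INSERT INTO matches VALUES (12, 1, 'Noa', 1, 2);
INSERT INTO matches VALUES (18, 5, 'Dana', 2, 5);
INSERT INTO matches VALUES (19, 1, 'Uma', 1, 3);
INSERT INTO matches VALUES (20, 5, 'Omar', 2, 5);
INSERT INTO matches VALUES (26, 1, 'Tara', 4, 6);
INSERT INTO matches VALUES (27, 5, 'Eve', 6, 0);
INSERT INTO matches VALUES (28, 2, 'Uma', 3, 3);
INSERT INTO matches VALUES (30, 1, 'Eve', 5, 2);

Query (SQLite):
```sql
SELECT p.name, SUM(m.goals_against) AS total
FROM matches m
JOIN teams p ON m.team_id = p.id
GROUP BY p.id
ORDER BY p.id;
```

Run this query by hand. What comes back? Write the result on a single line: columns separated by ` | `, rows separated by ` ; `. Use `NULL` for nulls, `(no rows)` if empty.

Join each matches row to its teams via team_id.
Group joined rows by teams.id; compute SUM(m.goals_against) per group.
  1: ids {4, 7, 12, 19, 26, 30} → SUM(m.goals_against)=22
  2: ids {28} → SUM(m.goals_against)=3
  5: ids {2, 9, 18, 20, 27} → SUM(m.goals_against)=15

Lens | 22 ; Module | 3 ; Bolt | 15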